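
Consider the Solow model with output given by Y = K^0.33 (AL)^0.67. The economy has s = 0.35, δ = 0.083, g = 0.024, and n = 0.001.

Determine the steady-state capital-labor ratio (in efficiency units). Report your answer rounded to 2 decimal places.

k* = 5.78

In steady state, investment equals break-even investment: s·k^α = (n + g + δ)·k.
Rearranging, k^(1−α) = s / (n + g + δ).
k^0.67 = 0.35 / (0.001 + 0.024 + 0.083) = 0.35 / 0.108 = 3.2407
k* = 3.2407^(1/0.67) ≈ 5.7829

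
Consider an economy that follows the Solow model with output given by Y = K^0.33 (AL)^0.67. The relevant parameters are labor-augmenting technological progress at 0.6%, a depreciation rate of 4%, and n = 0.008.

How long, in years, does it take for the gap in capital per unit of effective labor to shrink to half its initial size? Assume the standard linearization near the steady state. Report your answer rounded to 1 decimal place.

half-life ≈ 19.2 years

Near the steady state the convergence rate is λ = (1 − α)(n + g + δ).
λ = (1 − 0.33) × 0.054 = 0.67 × 0.054 = 0.03618
Half-life = ln 2 / λ = 0.6931 / 0.03618 ≈ 19.16 years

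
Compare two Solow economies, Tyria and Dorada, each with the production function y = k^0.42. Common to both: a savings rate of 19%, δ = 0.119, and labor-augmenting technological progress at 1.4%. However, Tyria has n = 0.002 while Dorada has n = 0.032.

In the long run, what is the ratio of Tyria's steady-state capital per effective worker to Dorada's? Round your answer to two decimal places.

ratio ≈ 1.41

Steady-state k* = [s/(n + g + δ)]^(1/(1−α)), so the ratio is [ (s_T/(n + g + δ)_T) / (s_D/(n + g + δ)_D) ]^1.7241.
s_T/(n + g + δ)_T = 0.19/0.135 = 1.4074; s_D/(n + g + δ)_D = 0.19/0.165 = 1.1515.
Ratio = (1.4074/1.1515)^1.7241 = 1.2222^1.7241 ≈ 1.4133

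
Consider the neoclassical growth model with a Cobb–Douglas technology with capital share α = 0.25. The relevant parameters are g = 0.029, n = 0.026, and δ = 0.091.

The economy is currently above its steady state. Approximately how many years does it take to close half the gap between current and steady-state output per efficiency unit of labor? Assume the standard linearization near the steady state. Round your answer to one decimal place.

t_½ ≈ 6.3 years

Near the steady state the convergence rate is λ = (1 − α)(n + g + δ).
λ = (1 − 0.25) × 0.146 = 0.75 × 0.146 = 0.1095
Half-life = ln 2 / λ = 0.6931 / 0.1095 ≈ 6.33 years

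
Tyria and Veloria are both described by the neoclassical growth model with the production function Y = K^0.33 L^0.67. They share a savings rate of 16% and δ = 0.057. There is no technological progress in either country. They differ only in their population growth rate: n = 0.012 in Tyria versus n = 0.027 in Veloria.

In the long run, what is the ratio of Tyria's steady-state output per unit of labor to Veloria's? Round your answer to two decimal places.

y*_T / y*_V ≈ 1.10

Steady-state y* = [s/(n + δ)]^(α/(1−α)), so the ratio is [ (s_T/(n + δ)_T) / (s_V/(n + δ)_V) ]^0.4925.
s_T/(n + δ)_T = 0.16/0.069 = 2.3188; s_V/(n + δ)_V = 0.16/0.084 = 1.9048.
Ratio = (2.3188/1.9048)^0.4925 = 1.2173^0.4925 ≈ 1.1017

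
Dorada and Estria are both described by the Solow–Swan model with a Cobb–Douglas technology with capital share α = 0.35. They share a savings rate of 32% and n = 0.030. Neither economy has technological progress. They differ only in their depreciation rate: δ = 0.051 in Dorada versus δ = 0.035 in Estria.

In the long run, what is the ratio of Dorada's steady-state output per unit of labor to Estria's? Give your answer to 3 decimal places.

y*_D / y*_E ≈ 0.888

Steady-state y* = [s/(n + δ)]^(α/(1−α)), so the ratio is [ (s_D/(n + δ)_D) / (s_E/(n + δ)_E) ]^0.5385.
s_D/(n + δ)_D = 0.32/0.081 = 3.9506; s_E/(n + δ)_E = 0.32/0.065 = 4.9231.
Ratio = (3.9506/4.9231)^0.5385 = 0.8025^0.5385 ≈ 0.8883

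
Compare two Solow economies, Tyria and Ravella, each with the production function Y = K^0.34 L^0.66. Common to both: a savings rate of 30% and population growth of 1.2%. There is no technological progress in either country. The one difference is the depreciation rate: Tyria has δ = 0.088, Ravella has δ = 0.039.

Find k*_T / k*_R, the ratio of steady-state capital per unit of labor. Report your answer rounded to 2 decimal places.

k*_T / k*_R ≈ 0.36

Steady-state k* = [s/(n + δ)]^(1/(1−α)), so the ratio is [ (s_T/(n + δ)_T) / (s_R/(n + δ)_R) ]^1.5152.
s_T/(n + δ)_T = 0.30/0.100 = 3.0000; s_R/(n + δ)_R = 0.30/0.051 = 5.8824.
Ratio = (3.0000/5.8824)^1.5152 = 0.5100^1.5152 ≈ 0.3605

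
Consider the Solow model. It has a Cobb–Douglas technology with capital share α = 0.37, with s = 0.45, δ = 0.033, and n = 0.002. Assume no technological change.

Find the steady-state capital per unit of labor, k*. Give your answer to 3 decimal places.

At the steady state, Δk = 0, so s·k^α = (n + δ)·k.
Rearranging, k^(1−α) = s / (n + δ).
k^0.63 = 0.45 / (0.002 + 0.033) = 0.45 / 0.035 = 12.8571
k* = 12.8571^(1/0.63) ≈ 57.6162

k* = 57.616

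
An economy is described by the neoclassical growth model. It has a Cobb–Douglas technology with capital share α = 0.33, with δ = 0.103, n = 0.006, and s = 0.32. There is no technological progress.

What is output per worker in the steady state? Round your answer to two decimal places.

y* = 1.70

In steady state, investment equals break-even investment: s·k^α = (n + δ)·k.
Rearranging, k^(1−α) = s / (n + δ).
k^0.67 = 0.32 / (0.006 + 0.103) = 0.32 / 0.109 = 2.9358
k* = 2.9358^(1/0.67) ≈ 4.9900
y* = (k*)^α = 4.9900^0.33 ≈ 1.6997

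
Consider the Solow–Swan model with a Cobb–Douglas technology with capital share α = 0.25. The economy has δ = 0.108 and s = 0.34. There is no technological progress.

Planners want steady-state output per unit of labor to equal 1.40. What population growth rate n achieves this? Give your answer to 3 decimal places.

n ≈ 0.016

At the steady state, Δk = 0, so s·k^α = (n + δ)·k.
Since y* = [s/(n + δ)]^(α/(1−α)), we have s/(n + δ) = (y*)^((1−α)/α) = 1.40^3 = 2.7440.
Therefore n + δ = s / 2.7440 = 0.34 / 2.7440 = 0.1239, so n = 0.1239 − 0.108 = 0.0159.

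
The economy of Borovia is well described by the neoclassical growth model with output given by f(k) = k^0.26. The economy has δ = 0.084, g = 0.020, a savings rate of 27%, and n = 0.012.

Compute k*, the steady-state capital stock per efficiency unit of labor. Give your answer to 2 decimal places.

At the steady state, Δk = 0, so s·k^α = (n + g + δ)·k.
Rearranging, k^(1−α) = s / (n + g + δ).
k^0.74 = 0.27 / (0.012 + 0.020 + 0.084) = 0.27 / 0.116 = 2.3276
k* = 2.3276^(1/0.74) ≈ 3.1320

k* ≈ 3.13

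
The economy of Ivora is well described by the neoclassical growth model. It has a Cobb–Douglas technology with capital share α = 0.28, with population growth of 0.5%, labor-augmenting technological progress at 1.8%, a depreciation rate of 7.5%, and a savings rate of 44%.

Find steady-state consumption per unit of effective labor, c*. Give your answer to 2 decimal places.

At the steady state, Δk = 0, so s·k^α = (n + g + δ)·k.
Rearranging, k^(1−α) = s / (n + g + δ).
k^0.72 = 0.44 / (0.005 + 0.018 + 0.075) = 0.44 / 0.098 = 4.4898
k* = 4.4898^(1/0.72) ≈ 8.0514
y* = (k*)^α = 8.0514^0.28 ≈ 1.7933
c* = (1 − s)·y* = (1 − 0.44) × 1.7933 ≈ 1.0042

c* ≈ 1.00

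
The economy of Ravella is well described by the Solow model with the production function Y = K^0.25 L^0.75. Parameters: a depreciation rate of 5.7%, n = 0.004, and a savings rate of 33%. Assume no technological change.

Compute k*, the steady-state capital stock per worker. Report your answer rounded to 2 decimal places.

At the steady state, Δk = 0, so s·k^α = (n + δ)·k.
Rearranging, k^(1−α) = s / (n + δ).
k^0.75 = 0.33 / (0.004 + 0.057) = 0.33 / 0.061 = 5.4098
k* = 5.4098^(1/0.75) ≈ 9.4967

k* = 9.50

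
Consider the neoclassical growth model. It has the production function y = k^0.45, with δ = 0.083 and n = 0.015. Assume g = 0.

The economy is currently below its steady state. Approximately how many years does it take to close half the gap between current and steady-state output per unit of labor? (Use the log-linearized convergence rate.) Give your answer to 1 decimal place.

Near the steady state the convergence rate is λ = (1 − α)(n + δ).
λ = (1 − 0.45) × 0.098 = 0.55 × 0.098 = 0.0539
Half-life = ln 2 / λ = 0.6931 / 0.0539 ≈ 12.86 years

t_½ ≈ 12.9 years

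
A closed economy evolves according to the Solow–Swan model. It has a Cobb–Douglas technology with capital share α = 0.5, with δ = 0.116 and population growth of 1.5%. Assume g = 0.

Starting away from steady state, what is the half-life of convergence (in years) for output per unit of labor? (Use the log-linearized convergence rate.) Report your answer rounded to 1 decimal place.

t_½ ≈ 10.6 years

Near the steady state the convergence rate is λ = (1 − α)(n + δ).
λ = (1 − 0.5) × 0.131 = 0.5 × 0.131 = 0.0655
Half-life = ln 2 / λ = 0.6931 / 0.0655 ≈ 10.58 years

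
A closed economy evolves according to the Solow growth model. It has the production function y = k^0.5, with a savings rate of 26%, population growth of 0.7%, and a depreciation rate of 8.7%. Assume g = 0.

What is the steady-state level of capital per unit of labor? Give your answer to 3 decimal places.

At the steady state, Δk = 0, so s·k^α = (n + δ)·k.
Rearranging, k^(1−α) = s / (n + δ).
k^0.5 = 0.26 / (0.007 + 0.087) = 0.26 / 0.094 = 2.7660
k* = 2.7660^(1/0.5) ≈ 7.6508

k* = 7.651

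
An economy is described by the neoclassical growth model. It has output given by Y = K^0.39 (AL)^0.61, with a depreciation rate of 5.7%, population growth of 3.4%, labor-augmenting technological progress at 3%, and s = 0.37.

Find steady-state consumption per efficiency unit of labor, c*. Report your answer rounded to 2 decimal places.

c* = 1.29

Steady state requires s·f(k) = (n + g + δ)·k, i.e. s·k^α = (n + g + δ)·k.
Dividing both sides by k: k^(1−α) = s / (n + g + δ).
k^0.61 = 0.37 / (0.034 + 0.030 + 0.057) = 0.37 / 0.121 = 3.0579
k* = 3.0579^(1/0.61) ≈ 6.2485
y* = (k*)^α = 6.2485^0.39 ≈ 2.0434
c* = (1 − s)·y* = (1 − 0.37) × 2.0434 ≈ 1.2873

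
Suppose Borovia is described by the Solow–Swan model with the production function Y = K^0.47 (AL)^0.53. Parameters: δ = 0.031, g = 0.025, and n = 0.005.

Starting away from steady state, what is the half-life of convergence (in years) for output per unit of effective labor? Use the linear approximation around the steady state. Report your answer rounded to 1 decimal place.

t_½ ≈ 21.4 years

Near the steady state the convergence rate is λ = (1 − α)(n + g + δ).
λ = (1 − 0.47) × 0.061 = 0.53 × 0.061 = 0.03233
Half-life = ln 2 / λ = 0.6931 / 0.03233 ≈ 21.44 years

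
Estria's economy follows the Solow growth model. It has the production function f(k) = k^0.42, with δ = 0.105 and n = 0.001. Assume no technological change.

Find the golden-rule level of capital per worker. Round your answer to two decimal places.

k_gold ≈ 10.74

The golden rule sets f'(k) = n + δ, i.e. α·k^(α−1) = n + δ.
So k^(1−α) = α / (n + δ) = 0.42 / 0.106 = 3.9623.
k_gold = 3.9623^(1/0.58) ≈ 10.7385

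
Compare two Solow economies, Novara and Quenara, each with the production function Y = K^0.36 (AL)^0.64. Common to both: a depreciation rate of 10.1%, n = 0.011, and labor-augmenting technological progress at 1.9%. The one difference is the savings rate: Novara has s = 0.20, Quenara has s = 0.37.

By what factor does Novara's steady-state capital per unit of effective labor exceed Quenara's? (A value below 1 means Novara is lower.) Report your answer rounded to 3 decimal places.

ratio ≈ 0.382

Steady-state k* = [s/(n + g + δ)]^(1/(1−α)), so the ratio is [ (s_N/(n + g + δ)_N) / (s_Q/(n + g + δ)_Q) ]^1.5625.
s_N/(n + g + δ)_N = 0.20/0.131 = 1.5267; s_Q/(n + g + δ)_Q = 0.37/0.131 = 2.8244.
Ratio = (1.5267/2.8244)^1.5625 = 0.5405^1.5625 ≈ 0.3824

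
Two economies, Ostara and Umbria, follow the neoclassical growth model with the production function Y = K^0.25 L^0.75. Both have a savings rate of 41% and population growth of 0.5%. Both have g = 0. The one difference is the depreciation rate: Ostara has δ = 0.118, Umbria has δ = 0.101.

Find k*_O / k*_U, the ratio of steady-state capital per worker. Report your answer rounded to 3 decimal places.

ratio ≈ 0.820

Steady-state k* = [s/(n + δ)]^(1/(1−α)), so the ratio is [ (s_O/(n + δ)_O) / (s_U/(n + δ)_U) ]^1.3333.
s_O/(n + δ)_O = 0.41/0.123 = 3.3333; s_U/(n + δ)_U = 0.41/0.106 = 3.8679.
Ratio = (3.3333/3.8679)^1.3333 = 0.8618^1.3333 ≈ 0.8201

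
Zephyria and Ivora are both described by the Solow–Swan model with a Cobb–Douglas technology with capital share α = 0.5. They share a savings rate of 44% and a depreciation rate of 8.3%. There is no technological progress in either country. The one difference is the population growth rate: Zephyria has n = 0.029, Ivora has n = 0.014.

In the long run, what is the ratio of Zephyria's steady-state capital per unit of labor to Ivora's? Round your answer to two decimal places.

Steady-state k* = [s/(n + δ)]^(1/(1−α)), so the ratio is [ (s_Z/(n + δ)_Z) / (s_I/(n + δ)_I) ]^2.
s_Z/(n + δ)_Z = 0.44/0.112 = 3.9286; s_I/(n + δ)_I = 0.44/0.097 = 4.5361.
Ratio = (3.9286/4.5361)^2 = 0.8661^2 ≈ 0.7501

ratio ≈ 0.75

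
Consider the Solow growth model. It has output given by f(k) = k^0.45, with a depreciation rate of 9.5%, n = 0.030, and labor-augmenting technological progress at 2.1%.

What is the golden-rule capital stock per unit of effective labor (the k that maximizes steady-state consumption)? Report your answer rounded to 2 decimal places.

The golden rule sets f'(k) = n + g + δ, i.e. α·k^(α−1) = n + g + δ.
So k^(1−α) = α / (n + g + δ) = 0.45 / 0.146 = 3.0822.
k_gold = 3.0822^(1/0.55) ≈ 7.7417

k_gold ≈ 7.74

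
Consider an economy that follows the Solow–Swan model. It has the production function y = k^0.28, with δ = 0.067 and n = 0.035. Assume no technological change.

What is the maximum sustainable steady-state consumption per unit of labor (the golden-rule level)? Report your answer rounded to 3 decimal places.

c_gold ≈ 1.066

At the golden rule, f'(k) = n + δ, so α·k^(α−1) = n + δ and k_gold = (α/(n + δ))^(1/(1−α)).
k_gold = (0.28/0.102)^(1/0.72) = 2.7451^1.3889 ≈ 4.0655
c_gold = f(k_gold) − (n + δ)·k_gold = 1.4810 − 0.102×4.0655 ≈ 1.0663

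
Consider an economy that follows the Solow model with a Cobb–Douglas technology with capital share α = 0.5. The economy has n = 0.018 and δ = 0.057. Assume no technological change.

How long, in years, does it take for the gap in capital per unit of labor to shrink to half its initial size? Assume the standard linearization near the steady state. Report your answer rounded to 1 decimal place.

Near the steady state the convergence rate is λ = (1 − α)(n + δ).
λ = (1 − 0.5) × 0.075 = 0.5 × 0.075 = 0.0375
Half-life = ln 2 / λ = 0.6931 / 0.0375 ≈ 18.48 years

t_½ ≈ 18.5 years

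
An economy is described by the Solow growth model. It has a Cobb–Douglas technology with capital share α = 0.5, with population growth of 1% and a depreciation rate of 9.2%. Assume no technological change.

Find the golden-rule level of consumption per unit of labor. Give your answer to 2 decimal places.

c_gold ≈ 2.45

At the golden rule, f'(k) = n + δ, so α·k^(α−1) = n + δ and k_gold = (α/(n + δ))^(1/(1−α)).
k_gold = (0.5/0.102)^(1/0.5) = 4.9020^2 ≈ 24.0296
c_gold = f(k_gold) − (n + δ)·k_gold = 4.9020 − 0.102×24.0296 ≈ 2.4510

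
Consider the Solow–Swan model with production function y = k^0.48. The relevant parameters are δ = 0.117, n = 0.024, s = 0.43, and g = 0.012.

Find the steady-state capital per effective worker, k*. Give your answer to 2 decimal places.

k* ≈ 7.30

At the steady state, Δk = 0, so s·k^α = (n + g + δ)·k.
Rearranging, k^(1−α) = s / (n + g + δ).
k^0.52 = 0.43 / (0.024 + 0.012 + 0.117) = 0.43 / 0.153 = 2.8105
k* = 2.8105^(1/0.52) ≈ 7.2953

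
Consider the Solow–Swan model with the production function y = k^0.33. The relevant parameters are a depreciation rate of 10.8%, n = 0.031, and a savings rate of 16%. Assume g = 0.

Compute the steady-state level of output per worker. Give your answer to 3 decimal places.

Steady state requires s·f(k) = (n + δ)·k, i.e. s·k^α = (n + δ)·k.
Dividing both sides by k: k^(1−α) = s / (n + δ).
k^0.67 = 0.16 / (0.031 + 0.108) = 0.16 / 0.139 = 1.1511
k* = 1.1511^(1/0.67) ≈ 1.2337
y* = (k*)^α = 1.2337^0.33 ≈ 1.0718

y* = 1.072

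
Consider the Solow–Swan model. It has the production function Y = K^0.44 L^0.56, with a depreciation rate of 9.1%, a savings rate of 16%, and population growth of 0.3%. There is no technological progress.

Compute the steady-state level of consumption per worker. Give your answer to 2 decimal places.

c* = 1.28

In steady state, investment equals break-even investment: s·k^α = (n + δ)·k.
Dividing both sides by k: k^(1−α) = s / (n + δ).
k^0.56 = 0.16 / (0.003 + 0.091) = 0.16 / 0.094 = 1.7021
k* = 1.7021^(1/0.56) ≈ 2.5851
y* = (k*)^α = 2.5851^0.44 ≈ 1.5188
c* = (1 − s)·y* = (1 − 0.16) × 1.5188 ≈ 1.2758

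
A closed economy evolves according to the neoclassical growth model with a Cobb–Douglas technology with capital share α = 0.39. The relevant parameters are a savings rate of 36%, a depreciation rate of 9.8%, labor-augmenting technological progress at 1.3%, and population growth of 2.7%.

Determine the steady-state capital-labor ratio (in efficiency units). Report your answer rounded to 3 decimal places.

k* = 4.816

In steady state, investment equals break-even investment: s·k^α = (n + g + δ)·k.
Rearranging, k^(1−α) = s / (n + g + δ).
k^0.61 = 0.36 / (0.027 + 0.013 + 0.098) = 0.36 / 0.138 = 2.6087
k* = 2.6087^(1/0.61) ≈ 4.8157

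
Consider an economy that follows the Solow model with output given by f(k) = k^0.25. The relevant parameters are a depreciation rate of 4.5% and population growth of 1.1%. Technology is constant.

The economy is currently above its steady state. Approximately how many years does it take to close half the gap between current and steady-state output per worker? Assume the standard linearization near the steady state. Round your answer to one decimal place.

Near the steady state the convergence rate is λ = (1 − α)(n + δ).
λ = (1 − 0.25) × 0.056 = 0.75 × 0.056 = 0.0420
Half-life = ln 2 / λ = 0.6931 / 0.0420 ≈ 16.50 years

t_½ ≈ 16.5 years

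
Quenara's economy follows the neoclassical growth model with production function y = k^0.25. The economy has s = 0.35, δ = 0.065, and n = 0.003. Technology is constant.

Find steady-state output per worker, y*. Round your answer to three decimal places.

y* ≈ 1.727

Steady state requires s·f(k) = (n + δ)·k, i.e. s·k^α = (n + δ)·k.
Rearranging, k^(1−α) = s / (n + δ).
k^0.75 = 0.35 / (0.003 + 0.065) = 0.35 / 0.068 = 5.1471
k* = 5.1471^(1/0.75) ≈ 8.8869
y* = (k*)^α = 8.8869^0.25 ≈ 1.7266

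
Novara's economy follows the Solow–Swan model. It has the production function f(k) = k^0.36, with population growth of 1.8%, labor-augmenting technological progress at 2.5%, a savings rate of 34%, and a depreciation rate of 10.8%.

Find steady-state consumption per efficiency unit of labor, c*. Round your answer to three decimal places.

c* ≈ 1.042

Steady state requires s·f(k) = (n + g + δ)·k, i.e. s·k^α = (n + g + δ)·k.
Dividing both sides by k: k^(1−α) = s / (n + g + δ).
k^0.64 = 0.34 / (0.018 + 0.025 + 0.108) = 0.34 / 0.151 = 2.2517
k* = 2.2517^(1/0.64) ≈ 3.5547
y* = (k*)^α = 3.5547^0.36 ≈ 1.5787
c* = (1 − s)·y* = (1 − 0.34) × 1.5787 ≈ 1.0419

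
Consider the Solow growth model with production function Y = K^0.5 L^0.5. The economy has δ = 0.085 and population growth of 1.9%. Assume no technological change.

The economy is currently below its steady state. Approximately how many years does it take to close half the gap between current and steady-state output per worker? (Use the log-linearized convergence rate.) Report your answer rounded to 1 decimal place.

half-life ≈ 13.3 years

Near the steady state the convergence rate is λ = (1 − α)(n + δ).
λ = (1 − 0.5) × 0.104 = 0.5 × 0.104 = 0.0520
Half-life = ln 2 / λ = 0.6931 / 0.0520 ≈ 13.33 years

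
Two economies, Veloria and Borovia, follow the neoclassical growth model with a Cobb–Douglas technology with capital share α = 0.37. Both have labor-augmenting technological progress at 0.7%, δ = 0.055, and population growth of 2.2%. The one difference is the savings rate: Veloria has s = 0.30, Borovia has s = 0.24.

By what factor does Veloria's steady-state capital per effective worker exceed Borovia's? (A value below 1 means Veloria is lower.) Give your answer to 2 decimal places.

Steady-state k* = [s/(n + g + δ)]^(1/(1−α)), so the ratio is [ (s_V/(n + g + δ)_V) / (s_B/(n + g + δ)_B) ]^1.5873.
s_V/(n + g + δ)_V = 0.30/0.084 = 3.5714; s_B/(n + g + δ)_B = 0.24/0.084 = 2.8571.
Ratio = (3.5714/2.8571)^1.5873 = 1.2500^1.5873 ≈ 1.4250

ratio ≈ 1.43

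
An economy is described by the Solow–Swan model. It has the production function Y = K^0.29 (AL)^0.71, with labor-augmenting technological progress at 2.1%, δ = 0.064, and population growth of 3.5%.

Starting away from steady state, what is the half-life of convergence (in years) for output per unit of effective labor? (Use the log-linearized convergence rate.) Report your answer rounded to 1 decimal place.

t_½ ≈ 8.1 years

Near the steady state the convergence rate is λ = (1 − α)(n + g + δ).
λ = (1 − 0.29) × 0.120 = 0.71 × 0.120 = 0.0852
Half-life = ln 2 / λ = 0.6931 / 0.0852 ≈ 8.13 years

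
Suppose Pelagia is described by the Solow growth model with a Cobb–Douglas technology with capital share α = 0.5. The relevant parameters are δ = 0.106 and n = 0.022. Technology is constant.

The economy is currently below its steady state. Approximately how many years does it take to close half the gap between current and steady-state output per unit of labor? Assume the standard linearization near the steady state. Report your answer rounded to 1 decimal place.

half-life ≈ 10.8 years

Near the steady state the convergence rate is λ = (1 − α)(n + δ).
λ = (1 − 0.5) × 0.128 = 0.5 × 0.128 = 0.0640
Half-life = ln 2 / λ = 0.6931 / 0.0640 ≈ 10.83 years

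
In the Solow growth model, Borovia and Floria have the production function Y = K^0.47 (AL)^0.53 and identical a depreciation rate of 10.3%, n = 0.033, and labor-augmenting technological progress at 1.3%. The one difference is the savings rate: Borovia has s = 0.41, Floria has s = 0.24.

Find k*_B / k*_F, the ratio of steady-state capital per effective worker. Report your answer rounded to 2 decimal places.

Steady-state k* = [s/(n + g + δ)]^(1/(1−α)), so the ratio is [ (s_B/(n + g + δ)_B) / (s_F/(n + g + δ)_F) ]^1.8868.
s_B/(n + g + δ)_B = 0.41/0.149 = 2.7517; s_F/(n + g + δ)_F = 0.24/0.149 = 1.6107.
Ratio = (2.7517/1.6107)^1.8868 = 1.7084^1.8868 ≈ 2.7469

ratio ≈ 2.75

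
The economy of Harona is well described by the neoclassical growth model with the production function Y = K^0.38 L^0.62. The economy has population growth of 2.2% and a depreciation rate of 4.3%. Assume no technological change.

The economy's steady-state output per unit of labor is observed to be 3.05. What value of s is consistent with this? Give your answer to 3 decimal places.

s ≈ 0.401

In steady state, investment equals break-even investment: s·k^α = (n + δ)·k.
Since y* = [s/(n + δ)]^(α/(1−α)), we have s/(n + δ) = (y*)^((1−α)/α) = 3.05^1.6316 = 6.1686.
Therefore s = 6.1686 × (n + δ) = 6.1686 × 0.065 = 0.4010.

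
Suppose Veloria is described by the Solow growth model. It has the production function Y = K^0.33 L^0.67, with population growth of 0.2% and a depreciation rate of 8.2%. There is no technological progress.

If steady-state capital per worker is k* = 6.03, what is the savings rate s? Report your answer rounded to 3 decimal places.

s ≈ 0.280

Steady state requires s·f(k) = (n + δ)·k, i.e. s·k^α = (n + δ)·k.
So s / (n + δ) = (k*)^(1−α) = 6.03^0.67 = 3.3328.
Therefore s = 3.3328 × (n + δ) = 3.3328 × 0.084 = 0.2800.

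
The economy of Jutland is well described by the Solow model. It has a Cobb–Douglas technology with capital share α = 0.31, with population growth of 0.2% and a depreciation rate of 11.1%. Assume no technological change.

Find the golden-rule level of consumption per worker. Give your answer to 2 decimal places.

c_gold ≈ 1.09

At the golden rule, f'(k) = n + δ, so α·k^(α−1) = n + δ and k_gold = (α/(n + δ))^(1/(1−α)).
k_gold = (0.31/0.113)^(1/0.69) = 2.7434^1.4493 ≈ 4.3173
c_gold = f(k_gold) − (n + δ)·k_gold = 1.5737 − 0.113×4.3173 ≈ 1.0858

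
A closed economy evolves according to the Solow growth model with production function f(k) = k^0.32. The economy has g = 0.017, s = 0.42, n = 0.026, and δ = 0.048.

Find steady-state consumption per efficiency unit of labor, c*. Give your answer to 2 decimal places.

In steady state, investment equals break-even investment: s·k^α = (n + g + δ)·k.
Rearranging, k^(1−α) = s / (n + g + δ).
k^0.68 = 0.42 / (0.026 + 0.017 + 0.048) = 0.42 / 0.091 = 4.6154
k* = 4.6154^(1/0.68) ≈ 9.4793
y* = (k*)^α = 9.4793^0.32 ≈ 2.0538
c* = (1 − s)·y* = (1 − 0.42) × 2.0538 ≈ 1.1912

c* ≈ 1.19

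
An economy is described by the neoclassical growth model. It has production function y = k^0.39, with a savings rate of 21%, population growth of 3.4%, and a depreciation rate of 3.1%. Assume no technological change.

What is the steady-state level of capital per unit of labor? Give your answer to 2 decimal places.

k* = 6.84

At the steady state, Δk = 0, so s·k^α = (n + δ)·k.
Dividing both sides by k: k^(1−α) = s / (n + δ).
k^0.61 = 0.21 / (0.034 + 0.031) = 0.21 / 0.065 = 3.2308
k* = 3.2308^(1/0.61) ≈ 6.8381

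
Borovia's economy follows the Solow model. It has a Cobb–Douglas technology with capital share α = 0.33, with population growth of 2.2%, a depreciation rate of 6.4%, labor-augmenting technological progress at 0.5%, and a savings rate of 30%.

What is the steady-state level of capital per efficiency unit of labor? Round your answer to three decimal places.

In steady state, investment equals break-even investment: s·k^α = (n + g + δ)·k.
Rearranging, k^(1−α) = s / (n + g + δ).
k^0.67 = 0.30 / (0.022 + 0.005 + 0.064) = 0.30 / 0.091 = 3.2967
k* = 3.2967^(1/0.67) ≈ 5.9327

k* = 5.933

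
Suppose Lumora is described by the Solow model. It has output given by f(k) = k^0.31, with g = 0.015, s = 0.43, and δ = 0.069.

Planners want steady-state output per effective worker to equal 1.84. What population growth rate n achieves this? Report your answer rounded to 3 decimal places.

n ≈ 0.027

At the steady state, Δk = 0, so s·k^α = (n + g + δ)·k.
Since y* = [s/(n + g + δ)]^(α/(1−α)), we have s/(n + g + δ) = (y*)^((1−α)/α) = 1.84^2.2258 = 3.8854.
Therefore n + g + δ = s / 3.8854 = 0.43 / 3.8854 = 0.1107, so n = 0.1107 − 0.084 = 0.0267.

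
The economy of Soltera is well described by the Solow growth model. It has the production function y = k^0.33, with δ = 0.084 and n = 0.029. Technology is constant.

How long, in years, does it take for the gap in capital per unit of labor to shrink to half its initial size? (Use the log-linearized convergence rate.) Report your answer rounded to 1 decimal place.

about 9.2 years

Near the steady state the convergence rate is λ = (1 − α)(n + δ).
λ = (1 − 0.33) × 0.113 = 0.67 × 0.113 = 0.07571
Half-life = ln 2 / λ = 0.6931 / 0.07571 ≈ 9.15 years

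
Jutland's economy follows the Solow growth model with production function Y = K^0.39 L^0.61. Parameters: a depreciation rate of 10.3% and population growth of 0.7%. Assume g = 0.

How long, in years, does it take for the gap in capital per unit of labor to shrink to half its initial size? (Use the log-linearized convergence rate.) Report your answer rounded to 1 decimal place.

Near the steady state the convergence rate is λ = (1 − α)(n + δ).
λ = (1 − 0.39) × 0.110 = 0.61 × 0.110 = 0.0671
Half-life = ln 2 / λ = 0.6931 / 0.0671 ≈ 10.33 years

t_½ ≈ 10.3 years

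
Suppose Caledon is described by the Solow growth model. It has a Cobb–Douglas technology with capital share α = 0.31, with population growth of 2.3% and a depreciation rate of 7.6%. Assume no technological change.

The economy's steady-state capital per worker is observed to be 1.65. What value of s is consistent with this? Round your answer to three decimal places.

s ≈ 0.140

Steady state requires s·f(k) = (n + δ)·k, i.e. s·k^α = (n + δ)·k.
So s / (n + δ) = (k*)^(1−α) = 1.65^0.69 = 1.4127.
Therefore s = 1.4127 × (n + δ) = 1.4127 × 0.099 = 0.1399.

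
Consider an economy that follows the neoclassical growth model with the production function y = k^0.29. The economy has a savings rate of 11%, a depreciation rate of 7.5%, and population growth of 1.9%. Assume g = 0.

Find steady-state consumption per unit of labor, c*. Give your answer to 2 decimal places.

c* = 0.95

At the steady state, Δk = 0, so s·k^α = (n + δ)·k.
Dividing both sides by k: k^(1−α) = s / (n + δ).
k^0.71 = 0.11 / (0.019 + 0.075) = 0.11 / 0.094 = 1.1702
k* = 1.1702^(1/0.71) ≈ 1.2478
y* = (k*)^α = 1.2478^0.29 ≈ 1.0663
c* = (1 − s)·y* = (1 − 0.11) × 1.0663 ≈ 0.9490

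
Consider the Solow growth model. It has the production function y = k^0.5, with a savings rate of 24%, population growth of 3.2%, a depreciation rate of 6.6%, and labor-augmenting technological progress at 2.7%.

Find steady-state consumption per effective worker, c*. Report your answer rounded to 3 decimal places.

Steady state requires s·f(k) = (n + g + δ)·k, i.e. s·k^α = (n + g + δ)·k.
Dividing both sides by k: k^(1−α) = s / (n + g + δ).
k^0.5 = 0.24 / (0.032 + 0.027 + 0.066) = 0.24 / 0.125 = 1.9200
k* = 1.9200^(1/0.5) ≈ 3.6864
y* = (k*)^α = 3.6864^0.5 ≈ 1.9200
c* = (1 − s)·y* = (1 − 0.24) × 1.9200 ≈ 1.4592

c* ≈ 1.459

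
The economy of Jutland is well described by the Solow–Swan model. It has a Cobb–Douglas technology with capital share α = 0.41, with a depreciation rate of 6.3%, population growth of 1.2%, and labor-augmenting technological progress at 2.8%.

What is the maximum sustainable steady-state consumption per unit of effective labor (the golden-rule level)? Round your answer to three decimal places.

At the golden rule, f'(k) = n + g + δ, so α·k^(α−1) = n + g + δ and k_gold = (α/(n + g + δ))^(1/(1−α)).
k_gold = (0.41/0.103)^(1/0.59) = 3.9806^1.6949 ≈ 10.3957
c_gold = f(k_gold) − (n + g + δ)·k_gold = 2.6116 − 0.103×10.3957 ≈ 1.5408

c_gold ≈ 1.541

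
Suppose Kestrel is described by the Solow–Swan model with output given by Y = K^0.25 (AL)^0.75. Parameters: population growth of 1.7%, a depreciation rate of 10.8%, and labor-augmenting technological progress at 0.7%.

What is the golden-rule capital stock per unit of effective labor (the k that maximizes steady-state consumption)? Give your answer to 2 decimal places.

The golden rule sets f'(k) = n + g + δ, i.e. α·k^(α−1) = n + g + δ.
So k^(1−α) = α / (n + g + δ) = 0.25 / 0.132 = 1.8939.
k_gold = 1.8939^(1/0.75) ≈ 2.3432

k_gold ≈ 2.34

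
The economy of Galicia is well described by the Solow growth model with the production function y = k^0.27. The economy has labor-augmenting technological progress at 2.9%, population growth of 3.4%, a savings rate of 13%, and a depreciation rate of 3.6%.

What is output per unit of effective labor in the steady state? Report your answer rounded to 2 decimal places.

Steady state requires s·f(k) = (n + g + δ)·k, i.e. s·k^α = (n + g + δ)·k.
Dividing both sides by k: k^(1−α) = s / (n + g + δ).
k^0.73 = 0.13 / (0.034 + 0.029 + 0.036) = 0.13 / 0.099 = 1.3131
k* = 1.3131^(1/0.73) ≈ 1.4523
y* = (k*)^α = 1.4523^0.27 ≈ 1.1060

y* ≈ 1.11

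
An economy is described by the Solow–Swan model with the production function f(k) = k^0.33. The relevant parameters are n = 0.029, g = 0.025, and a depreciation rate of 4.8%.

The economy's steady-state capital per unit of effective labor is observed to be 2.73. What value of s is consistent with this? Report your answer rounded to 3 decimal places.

At the steady state, Δk = 0, so s·k^α = (n + g + δ)·k.
So s / (n + g + δ) = (k*)^(1−α) = 2.73^0.67 = 1.9599.
Therefore s = 1.9599 × (n + g + δ) = 1.9599 × 0.102 = 0.1999.

s ≈ 0.200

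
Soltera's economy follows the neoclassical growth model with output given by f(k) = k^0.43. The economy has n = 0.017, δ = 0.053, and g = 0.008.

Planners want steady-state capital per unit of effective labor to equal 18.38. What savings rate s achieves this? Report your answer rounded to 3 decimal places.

Steady state requires s·f(k) = (n + g + δ)·k, i.e. s·k^α = (n + g + δ)·k.
So s / (n + g + δ) = (k*)^(1−α) = 18.38^0.57 = 5.2563.
Therefore s = 5.2563 × (n + g + δ) = 5.2563 × 0.078 = 0.4100.

s ≈ 0.410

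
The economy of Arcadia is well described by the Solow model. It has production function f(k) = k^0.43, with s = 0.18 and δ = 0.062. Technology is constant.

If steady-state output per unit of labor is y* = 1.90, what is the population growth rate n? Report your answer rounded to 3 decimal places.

At the steady state, Δk = 0, so s·k^α = (n + δ)·k.
Since y* = [s/(n + δ)]^(α/(1−α)), we have s/(n + δ) = (y*)^((1−α)/α) = 1.90^1.3256 = 2.3416.
Therefore n + δ = s / 2.3416 = 0.18 / 2.3416 = 0.0769, so n = 0.0769 − 0.062 = 0.0149.

n ≈ 0.015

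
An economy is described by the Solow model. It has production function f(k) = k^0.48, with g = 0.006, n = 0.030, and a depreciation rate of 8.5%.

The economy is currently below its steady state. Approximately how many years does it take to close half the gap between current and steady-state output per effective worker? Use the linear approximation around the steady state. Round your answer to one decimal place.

half-life ≈ 11.0 years

Near the steady state the convergence rate is λ = (1 − α)(n + g + δ).
λ = (1 − 0.48) × 0.121 = 0.52 × 0.121 = 0.06292
Half-life = ln 2 / λ = 0.6931 / 0.06292 ≈ 11.02 years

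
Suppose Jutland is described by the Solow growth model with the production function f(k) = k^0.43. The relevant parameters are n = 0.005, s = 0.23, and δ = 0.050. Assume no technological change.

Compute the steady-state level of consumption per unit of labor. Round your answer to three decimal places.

c* ≈ 2.266

At the steady state, Δk = 0, so s·k^α = (n + δ)·k.
Rearranging, k^(1−α) = s / (n + δ).
k^0.57 = 0.23 / (0.005 + 0.050) = 0.23 / 0.055 = 4.1818
k* = 4.1818^(1/0.57) ≈ 12.3058
y* = (k*)^α = 12.3058^0.43 ≈ 2.9427
c* = (1 − s)·y* = (1 − 0.23) × 2.9427 ≈ 2.2659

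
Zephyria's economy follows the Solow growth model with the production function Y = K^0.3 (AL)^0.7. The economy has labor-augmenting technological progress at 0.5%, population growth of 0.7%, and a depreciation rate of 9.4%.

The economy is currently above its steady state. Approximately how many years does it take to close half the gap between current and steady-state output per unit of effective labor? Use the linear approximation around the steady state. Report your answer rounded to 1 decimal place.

t_½ ≈ 9.3 years

Near the steady state the convergence rate is λ = (1 − α)(n + g + δ).
λ = (1 − 0.3) × 0.106 = 0.7 × 0.106 = 0.0742
Half-life = ln 2 / λ = 0.6931 / 0.0742 ≈ 9.34 years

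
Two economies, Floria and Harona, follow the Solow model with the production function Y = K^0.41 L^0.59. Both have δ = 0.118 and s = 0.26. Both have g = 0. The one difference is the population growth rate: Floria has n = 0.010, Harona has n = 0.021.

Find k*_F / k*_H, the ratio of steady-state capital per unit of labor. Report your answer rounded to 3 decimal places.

ratio ≈ 1.150

Steady-state k* = [s/(n + δ)]^(1/(1−α)), so the ratio is [ (s_F/(n + δ)_F) / (s_H/(n + δ)_H) ]^1.6949.
s_F/(n + δ)_F = 0.26/0.128 = 2.0313; s_H/(n + δ)_H = 0.26/0.139 = 1.8705.
Ratio = (2.0313/1.8705)^1.6949 = 1.0860^1.6949 ≈ 1.1501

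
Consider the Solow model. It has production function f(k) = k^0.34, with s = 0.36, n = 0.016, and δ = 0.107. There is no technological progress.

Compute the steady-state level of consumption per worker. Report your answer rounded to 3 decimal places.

In steady state, investment equals break-even investment: s·k^α = (n + δ)·k.
Rearranging, k^(1−α) = s / (n + δ).
k^0.66 = 0.36 / (0.016 + 0.107) = 0.36 / 0.123 = 2.9268
k* = 2.9268^(1/0.66) ≈ 5.0893
y* = (k*)^α = 5.0893^0.34 ≈ 1.7389
c* = (1 − s)·y* = (1 − 0.36) × 1.7389 ≈ 1.1129

c* ≈ 1.113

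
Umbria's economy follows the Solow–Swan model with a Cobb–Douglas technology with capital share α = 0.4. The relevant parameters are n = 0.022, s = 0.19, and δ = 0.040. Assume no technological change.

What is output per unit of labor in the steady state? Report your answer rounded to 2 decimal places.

y* = 2.11

Steady state requires s·f(k) = (n + δ)·k, i.e. s·k^α = (n + δ)·k.
Rearranging, k^(1−α) = s / (n + δ).
k^0.6 = 0.19 / (0.022 + 0.040) = 0.19 / 0.062 = 3.0645
k* = 3.0645^(1/0.6) ≈ 6.4655
y* = (k*)^α = 6.4655^0.4 ≈ 2.1098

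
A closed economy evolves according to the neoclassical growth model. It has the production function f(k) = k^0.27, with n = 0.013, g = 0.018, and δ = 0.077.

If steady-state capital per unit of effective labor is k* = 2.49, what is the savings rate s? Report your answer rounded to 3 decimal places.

s ≈ 0.210

Steady state requires s·f(k) = (n + g + δ)·k, i.e. s·k^α = (n + g + δ)·k.
So s / (n + g + δ) = (k*)^(1−α) = 2.49^0.73 = 1.9464.
Therefore s = 1.9464 × (n + g + δ) = 1.9464 × 0.108 = 0.2102.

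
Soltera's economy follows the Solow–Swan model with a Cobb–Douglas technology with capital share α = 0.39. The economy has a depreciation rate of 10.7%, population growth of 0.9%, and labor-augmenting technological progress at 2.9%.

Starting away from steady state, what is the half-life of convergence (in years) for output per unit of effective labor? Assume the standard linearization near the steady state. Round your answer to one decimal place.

t_½ ≈ 7.8 years

Near the steady state the convergence rate is λ = (1 − α)(n + g + δ).
λ = (1 − 0.39) × 0.145 = 0.61 × 0.145 = 0.08845
Half-life = ln 2 / λ = 0.6931 / 0.08845 ≈ 7.84 years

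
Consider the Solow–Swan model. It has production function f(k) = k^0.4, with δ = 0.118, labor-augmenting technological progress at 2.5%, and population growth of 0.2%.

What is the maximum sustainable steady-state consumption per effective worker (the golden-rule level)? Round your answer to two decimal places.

c_gold ≈ 1.18

At the golden rule, f'(k) = n + g + δ, so α·k^(α−1) = n + g + δ and k_gold = (α/(n + g + δ))^(1/(1−α)).
k_gold = (0.4/0.145)^(1/0.6) = 2.7586^1.6667 ≈ 5.4262
c_gold = f(k_gold) − (n + g + δ)·k_gold = 1.9670 − 0.145×5.4262 ≈ 1.1802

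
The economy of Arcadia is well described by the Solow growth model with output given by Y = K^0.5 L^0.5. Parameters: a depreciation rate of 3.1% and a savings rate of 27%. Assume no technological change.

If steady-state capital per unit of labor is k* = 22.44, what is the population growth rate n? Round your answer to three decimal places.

n ≈ 0.026

In steady state, investment equals break-even investment: s·k^α = (n + δ)·k.
So s / (n + δ) = (k*)^(1−α) = 22.44^0.5 = 4.7371.
Therefore n + δ = s / 4.7371 = 0.27 / 4.7371 = 0.0570, so n = 0.0570 − 0.031 = 0.0260.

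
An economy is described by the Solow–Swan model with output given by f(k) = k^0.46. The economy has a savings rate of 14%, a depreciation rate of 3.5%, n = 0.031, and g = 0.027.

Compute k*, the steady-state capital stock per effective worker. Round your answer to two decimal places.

At the steady state, Δk = 0, so s·k^α = (n + g + δ)·k.
Dividing both sides by k: k^(1−α) = s / (n + g + δ).
k^0.54 = 0.14 / (0.031 + 0.027 + 0.035) = 0.14 / 0.093 = 1.5054
k* = 1.5054^(1/0.54) ≈ 2.1330

k* ≈ 2.13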